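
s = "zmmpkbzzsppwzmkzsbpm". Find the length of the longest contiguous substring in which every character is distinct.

add z: [z] len 1
add m: [z, m] len 2
add m (repeat m, move left end past it): [m] len 1
add p: [m, p] len 2
add k: [m, p, k] len 3
add b: [m, p, k, b] len 4
add z: [m, p, k, b, z] len 5
add z (repeat z, move left end past it): [z] len 1
add s: [z, s] len 2
add p: [z, s, p] len 3
add p (repeat p, move left end past it): [p] len 1
add w: [p, w] len 2
add z: [p, w, z] len 3
add m: [p, w, z, m] len 4
add k: [p, w, z, m, k] len 5
add z (repeat z, move left end past it): [m, k, z] len 3
add s: [m, k, z, s] len 4
add b: [m, k, z, s, b] len 5
add p: [m, k, z, s, b, p] len 6
add m (repeat m, move left end past it): [k, z, s, b, p, m] len 6
Longest all-distinct length: 6.

6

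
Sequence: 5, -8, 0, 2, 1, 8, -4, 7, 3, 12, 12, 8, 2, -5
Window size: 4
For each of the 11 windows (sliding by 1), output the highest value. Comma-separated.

5, 2, 8, 8, 8, 8, 12, 12, 12, 12, 12

Sliding a size-4 window across the 14 values:
[5, -8, 0, 2] → max 5
[-8, 0, 2, 1] → max 2
[0, 2, 1, 8] → max 8
[2, 1, 8, -4] → max 8
[1, 8, -4, 7] → max 8
[8, -4, 7, 3] → max 8
[-4, 7, 3, 12] → max 12
[7, 3, 12, 12] → max 12
[3, 12, 12, 8] → max 12
[12, 12, 8, 2] → max 12
[12, 8, 2, -5] → max 12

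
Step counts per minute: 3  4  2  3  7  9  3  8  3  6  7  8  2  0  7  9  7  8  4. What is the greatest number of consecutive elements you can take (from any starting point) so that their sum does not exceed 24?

5

[3] sum 3 len 1
[3, 4] sum 7 len 2
[3, 4, 2] sum 9 len 3
[3, 4, 2, 3] sum 12 len 4
[3, 4, 2, 3, 7] sum 19 len 5
[2, 3, 7, 9] sum 21 len 4
[2, 3, 7, 9, 3] sum 24 len 5
[9, 3, 8] sum 20 len 3
[9, 3, 8, 3] sum 23 len 4
[3, 8, 3, 6] sum 20 len 4
[8, 3, 6, 7] sum 24 len 4
[3, 6, 7, 8] sum 24 len 4
[6, 7, 8, 2] sum 23 len 4
[6, 7, 8, 2, 0] sum 23 len 5
[7, 8, 2, 0, 7] sum 24 len 5
[2, 0, 7, 9] sum 18 len 4
[0, 7, 9, 7] sum 23 len 4
[9, 7, 8] sum 24 len 3
[7, 8, 4] sum 19 len 3
Longest length seen: 5.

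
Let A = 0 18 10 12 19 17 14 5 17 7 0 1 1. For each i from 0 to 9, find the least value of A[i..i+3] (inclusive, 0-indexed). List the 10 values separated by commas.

[0, 18, 10, 12] → min 0
[18, 10, 12, 19] → min 10
[10, 12, 19, 17] → min 10
[12, 19, 17, 14] → min 12
[19, 17, 14, 5] → min 5
[17, 14, 5, 17] → min 5
[14, 5, 17, 7] → min 5
[5, 17, 7, 0] → min 0
[17, 7, 0, 1] → min 0
[7, 0, 1, 1] → min 0

0, 10, 10, 12, 5, 5, 5, 0, 0, 0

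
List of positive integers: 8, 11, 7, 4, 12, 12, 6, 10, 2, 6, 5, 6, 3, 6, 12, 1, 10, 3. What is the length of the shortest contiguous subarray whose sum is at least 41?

5

add 8: running sum 8 < 41
add 11: running sum 19 < 41
add 7: running sum 26 < 41
add 4: running sum 30 < 41
add 12: shortest ending here [8, 11, 7, 4, 12] sum 42, len 5
add 12: shortest ending here [11, 7, 4, 12, 12] sum 46, len 5
add 6: shortest ending here [7, 4, 12, 12, 6] sum 41, len 5
add 10: shortest ending here [4, 12, 12, 6, 10] sum 44, len 5
add 2: shortest ending here [12, 12, 6, 10, 2] sum 42, len 5
add 6: shortest ending here [12, 12, 6, 10, 2, 6] sum 48, len 6
add 5: shortest ending here [12, 6, 10, 2, 6, 5] sum 41, len 6
add 6: shortest ending here [12, 6, 10, 2, 6, 5, 6] sum 47, len 7
add 3: shortest ending here [12, 6, 10, 2, 6, 5, 6, 3] sum 50, len 8
add 6: shortest ending here [6, 10, 2, 6, 5, 6, 3, 6] sum 44, len 8
add 12: shortest ending here [10, 2, 6, 5, 6, 3, 6, 12] sum 50, len 8
add 1: shortest ending here [2, 6, 5, 6, 3, 6, 12, 1] sum 41, len 8
add 10: shortest ending here [5, 6, 3, 6, 12, 1, 10] sum 43, len 7
add 3: shortest ending here [6, 3, 6, 12, 1, 10, 3] sum 41, len 7
Shortest qualifying length: 5.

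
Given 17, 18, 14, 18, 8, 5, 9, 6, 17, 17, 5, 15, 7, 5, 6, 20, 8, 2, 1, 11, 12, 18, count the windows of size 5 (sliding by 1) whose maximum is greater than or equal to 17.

16

17 18 14 18 8 → max 18  ≥ 17 ✓
18 14 18 8 5 → max 18  ≥ 17 ✓
14 18 8 5 9 → max 18  ≥ 17 ✓
18 8 5 9 6 → max 18  ≥ 17 ✓
8 5 9 6 17 → max 17  ≥ 17 ✓
5 9 6 17 17 → max 17  ≥ 17 ✓
9 6 17 17 5 → max 17  ≥ 17 ✓
6 17 17 5 15 → max 17  ≥ 17 ✓
17 17 5 15 7 → max 17  ≥ 17 ✓
17 5 15 7 5 → max 17  ≥ 17 ✓
5 15 7 5 6 → max 15
15 7 5 6 20 → max 20  ≥ 17 ✓
7 5 6 20 8 → max 20  ≥ 17 ✓
5 6 20 8 2 → max 20  ≥ 17 ✓
6 20 8 2 1 → max 20  ≥ 17 ✓
20 8 2 1 11 → max 20  ≥ 17 ✓
8 2 1 11 12 → max 12
2 1 11 12 18 → max 18  ≥ 17 ✓
16 windows satisfy the condition.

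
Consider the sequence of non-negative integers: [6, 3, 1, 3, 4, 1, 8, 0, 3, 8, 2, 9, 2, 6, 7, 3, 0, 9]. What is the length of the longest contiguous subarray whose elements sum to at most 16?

5

add 6: [6] sum 6, len 1
add 3: [6, 3] sum 9, len 2
add 1: [6, 3, 1] sum 10, len 3
add 3: [6, 3, 1, 3] sum 13, len 4
add 4: [3, 1, 3, 4] sum 11, len 4
add 1: [3, 1, 3, 4, 1] sum 12, len 5
add 8: [3, 4, 1, 8] sum 16, len 4
add 0: [3, 4, 1, 8, 0] sum 16, len 5
add 3: [4, 1, 8, 0, 3] sum 16, len 5
add 8: [0, 3, 8] sum 11, len 3
add 2: [0, 3, 8, 2] sum 13, len 4
add 9: [2, 9] sum 11, len 2
add 2: [2, 9, 2] sum 13, len 3
add 6: [2, 6] sum 8, len 2
add 7: [2, 6, 7] sum 15, len 3
add 3: [6, 7, 3] sum 16, len 3
add 0: [6, 7, 3, 0] sum 16, len 4
add 9: [3, 0, 9] sum 12, len 3
Longest length seen: 5.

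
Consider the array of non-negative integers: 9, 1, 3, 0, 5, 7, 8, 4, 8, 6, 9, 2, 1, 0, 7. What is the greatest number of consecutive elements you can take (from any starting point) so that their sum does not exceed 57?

[9] sum 9 len 1
[9, 1] sum 10 len 2
[9, 1, 3] sum 13 len 3
[9, 1, 3, 0] sum 13 len 4
[9, 1, 3, 0, 5] sum 18 len 5
[9, 1, 3, 0, 5, 7] sum 25 len 6
[9, 1, 3, 0, 5, 7, 8] sum 33 len 7
[9, 1, 3, 0, 5, 7, 8, 4] sum 37 len 8
[9, 1, 3, 0, 5, 7, 8, 4, 8] sum 45 len 9
[9, 1, 3, 0, 5, 7, 8, 4, 8, 6] sum 51 len 10
[1, 3, 0, 5, 7, 8, 4, 8, 6, 9] sum 51 len 10
[1, 3, 0, 5, 7, 8, 4, 8, 6, 9, 2] sum 53 len 11
[1, 3, 0, 5, 7, 8, 4, 8, 6, 9, 2, 1] sum 54 len 12
[1, 3, 0, 5, 7, 8, 4, 8, 6, 9, 2, 1, 0] sum 54 len 13
[0, 5, 7, 8, 4, 8, 6, 9, 2, 1, 0, 7] sum 57 len 12
Longest length seen: 13.

13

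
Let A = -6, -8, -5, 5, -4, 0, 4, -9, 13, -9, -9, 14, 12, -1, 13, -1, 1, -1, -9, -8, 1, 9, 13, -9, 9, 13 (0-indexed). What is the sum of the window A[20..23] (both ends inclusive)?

14

Elements at indices 20..23: 1, 9, 13, -9
sum(1, 9, 13, -9) = 14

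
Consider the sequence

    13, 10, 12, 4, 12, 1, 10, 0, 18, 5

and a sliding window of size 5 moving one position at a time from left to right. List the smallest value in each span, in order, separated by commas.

(13, 10, 12, 4, 12) → min 4
(10, 12, 4, 12, 1) → min 1
(12, 4, 12, 1, 10) → min 1
(4, 12, 1, 10, 0) → min 0
(12, 1, 10, 0, 18) → min 0
(1, 10, 0, 18, 5) → min 0

4, 1, 1, 0, 0, 0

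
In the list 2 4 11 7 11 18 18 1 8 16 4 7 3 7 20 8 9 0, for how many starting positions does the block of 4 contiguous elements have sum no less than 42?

6

(2, 4, 11, 7) → sum 24
(4, 11, 7, 11) → sum 33
(11, 7, 11, 18) → sum 47  ≥ 42 ✓
(7, 11, 18, 18) → sum 54  ≥ 42 ✓
(11, 18, 18, 1) → sum 48  ≥ 42 ✓
(18, 18, 1, 8) → sum 45  ≥ 42 ✓
(18, 1, 8, 16) → sum 43  ≥ 42 ✓
(1, 8, 16, 4) → sum 29
(8, 16, 4, 7) → sum 35
(16, 4, 7, 3) → sum 30
(4, 7, 3, 7) → sum 21
(7, 3, 7, 20) → sum 37
(3, 7, 20, 8) → sum 38
(7, 20, 8, 9) → sum 44  ≥ 42 ✓
(20, 8, 9, 0) → sum 37
6 windows satisfy the condition.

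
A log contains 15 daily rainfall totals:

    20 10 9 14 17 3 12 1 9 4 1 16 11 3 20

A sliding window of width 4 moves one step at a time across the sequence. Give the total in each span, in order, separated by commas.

20 10 9 14 → sum 53
10 9 14 17 → sum 50
9 14 17 3 → sum 43
14 17 3 12 → sum 46
17 3 12 1 → sum 33
3 12 1 9 → sum 25
12 1 9 4 → sum 26
1 9 4 1 → sum 15
9 4 1 16 → sum 30
4 1 16 11 → sum 32
1 16 11 3 → sum 31
16 11 3 20 → sum 50

53, 50, 43, 46, 33, 25, 26, 15, 30, 32, 31, 50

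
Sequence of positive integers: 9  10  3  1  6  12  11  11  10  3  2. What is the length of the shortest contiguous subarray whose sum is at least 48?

5

add 9: running sum 9 < 48
add 10: running sum 19 < 48
add 3: running sum 22 < 48
add 1: running sum 23 < 48
add 6: running sum 29 < 48
add 12: running sum 41 < 48
add 11: shortest ending here [9, 10, 3, 1, 6, 12, 11] sum 52, len 7
add 11: shortest ending here [10, 3, 1, 6, 12, 11, 11] sum 54, len 7
add 10: shortest ending here [6, 12, 11, 11, 10] sum 50, len 5
add 3: shortest ending here [6, 12, 11, 11, 10, 3] sum 53, len 6
add 2: shortest ending here [12, 11, 11, 10, 3, 2] sum 49, len 6
Shortest qualifying length: 5.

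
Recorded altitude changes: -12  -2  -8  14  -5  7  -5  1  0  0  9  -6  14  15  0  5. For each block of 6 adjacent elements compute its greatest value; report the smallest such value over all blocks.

7

Window maxs for each of the 11 positions:
-12 -2 -8 14 -5 7 → max 14
-2 -8 14 -5 7 -5 → max 14
-8 14 -5 7 -5 1 → max 14
14 -5 7 -5 1 0 → max 14
-5 7 -5 1 0 0 → max 7
7 -5 1 0 0 9 → max 9
-5 1 0 0 9 -6 → max 9
1 0 0 9 -6 14 → max 14
0 0 9 -6 14 15 → max 15
0 9 -6 14 15 0 → max 15
9 -6 14 15 0 5 → max 15
Smallest of these is 7.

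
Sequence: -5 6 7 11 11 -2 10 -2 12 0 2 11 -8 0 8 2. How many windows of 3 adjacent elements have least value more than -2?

5

(-5, 6, 7) → min -5
(6, 7, 11) → min 6  > -2 ✓
(7, 11, 11) → min 7  > -2 ✓
(11, 11, -2) → min -2
(11, -2, 10) → min -2
(-2, 10, -2) → min -2
(10, -2, 12) → min -2
(-2, 12, 0) → min -2
(12, 0, 2) → min 0  > -2 ✓
(0, 2, 11) → min 0  > -2 ✓
(2, 11, -8) → min -8
(11, -8, 0) → min -8
(-8, 0, 8) → min -8
(0, 8, 2) → min 0  > -2 ✓
5 windows satisfy the condition.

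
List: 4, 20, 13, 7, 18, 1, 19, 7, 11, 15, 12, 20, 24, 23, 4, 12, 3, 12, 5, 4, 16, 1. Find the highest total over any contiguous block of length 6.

[4, 20, 13, 7, 18, 1] → sum 63
[20, 13, 7, 18, 1, 19] → sum 78
[13, 7, 18, 1, 19, 7] → sum 65
[7, 18, 1, 19, 7, 11] → sum 63
[18, 1, 19, 7, 11, 15] → sum 71
[1, 19, 7, 11, 15, 12] → sum 65
[19, 7, 11, 15, 12, 20] → sum 84
[7, 11, 15, 12, 20, 24] → sum 89
[11, 15, 12, 20, 24, 23] → sum 105
[15, 12, 20, 24, 23, 4] → sum 98
[12, 20, 24, 23, 4, 12] → sum 95
[20, 24, 23, 4, 12, 3] → sum 86
[24, 23, 4, 12, 3, 12] → sum 78
[23, 4, 12, 3, 12, 5] → sum 59
[4, 12, 3, 12, 5, 4] → sum 40
[12, 3, 12, 5, 4, 16] → sum 52
[3, 12, 5, 4, 16, 1] → sum 41
Highest of these is 105.

105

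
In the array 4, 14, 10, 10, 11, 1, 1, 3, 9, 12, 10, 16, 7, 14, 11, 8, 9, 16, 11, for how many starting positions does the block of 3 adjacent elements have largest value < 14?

4 14 10 → max 14
14 10 10 → max 14
10 10 11 → max 11  < 14 ✓
10 11 1 → max 11  < 14 ✓
11 1 1 → max 11  < 14 ✓
1 1 3 → max 3  < 14 ✓
1 3 9 → max 9  < 14 ✓
3 9 12 → max 12  < 14 ✓
9 12 10 → max 12  < 14 ✓
12 10 16 → max 16
10 16 7 → max 16
16 7 14 → max 16
7 14 11 → max 14
14 11 8 → max 14
11 8 9 → max 11  < 14 ✓
8 9 16 → max 16
9 16 11 → max 16
8 windows satisfy the condition.

8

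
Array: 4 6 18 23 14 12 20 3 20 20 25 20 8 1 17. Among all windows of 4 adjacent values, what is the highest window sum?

(4, 6, 18, 23) → sum 51
(6, 18, 23, 14) → sum 61
(18, 23, 14, 12) → sum 67
(23, 14, 12, 20) → sum 69
(14, 12, 20, 3) → sum 49
(12, 20, 3, 20) → sum 55
(20, 3, 20, 20) → sum 63
(3, 20, 20, 25) → sum 68
(20, 20, 25, 20) → sum 85
(20, 25, 20, 8) → sum 73
(25, 20, 8, 1) → sum 54
(20, 8, 1, 17) → sum 46
Highest of these is 85.

85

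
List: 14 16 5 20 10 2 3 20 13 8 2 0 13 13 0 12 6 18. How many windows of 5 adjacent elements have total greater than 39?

[14, 16, 5, 20, 10] → sum 65  > 39 ✓
[16, 5, 20, 10, 2] → sum 53  > 39 ✓
[5, 20, 10, 2, 3] → sum 40  > 39 ✓
[20, 10, 2, 3, 20] → sum 55  > 39 ✓
[10, 2, 3, 20, 13] → sum 48  > 39 ✓
[2, 3, 20, 13, 8] → sum 46  > 39 ✓
[3, 20, 13, 8, 2] → sum 46  > 39 ✓
[20, 13, 8, 2, 0] → sum 43  > 39 ✓
[13, 8, 2, 0, 13] → sum 36
[8, 2, 0, 13, 13] → sum 36
[2, 0, 13, 13, 0] → sum 28
[0, 13, 13, 0, 12] → sum 38
[13, 13, 0, 12, 6] → sum 44  > 39 ✓
[13, 0, 12, 6, 18] → sum 49  > 39 ✓
10 windows satisfy the condition.

10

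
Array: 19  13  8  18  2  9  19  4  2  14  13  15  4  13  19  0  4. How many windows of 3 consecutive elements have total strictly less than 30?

6

(19, 13, 8) → sum 40
(13, 8, 18) → sum 39
(8, 18, 2) → sum 28  < 30 ✓
(18, 2, 9) → sum 29  < 30 ✓
(2, 9, 19) → sum 30
(9, 19, 4) → sum 32
(19, 4, 2) → sum 25  < 30 ✓
(4, 2, 14) → sum 20  < 30 ✓
(2, 14, 13) → sum 29  < 30 ✓
(14, 13, 15) → sum 42
(13, 15, 4) → sum 32
(15, 4, 13) → sum 32
(4, 13, 19) → sum 36
(13, 19, 0) → sum 32
(19, 0, 4) → sum 23  < 30 ✓
6 windows satisfy the condition.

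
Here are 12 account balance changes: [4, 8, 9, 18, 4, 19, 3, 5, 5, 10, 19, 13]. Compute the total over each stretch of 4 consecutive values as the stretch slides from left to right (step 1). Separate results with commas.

39, 39, 50, 44, 31, 32, 23, 39, 47

4 8 9 18 → sum 39
8 9 18 4 → sum 39
9 18 4 19 → sum 50
18 4 19 3 → sum 44
4 19 3 5 → sum 31
19 3 5 5 → sum 32
3 5 5 10 → sum 23
5 5 10 19 → sum 39
5 10 19 13 → sum 47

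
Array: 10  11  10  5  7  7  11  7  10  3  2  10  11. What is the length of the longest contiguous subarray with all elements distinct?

5

[10] len 1
[10, 11] len 2
[11, 10] len 2
[11, 10, 5] len 3
[11, 10, 5, 7] len 4
[7] len 1
[7, 11] len 2
[11, 7] len 2
[11, 7, 10] len 3
[11, 7, 10, 3] len 4
[11, 7, 10, 3, 2] len 5
[3, 2, 10] len 3
[3, 2, 10, 11] len 4
Longest all-distinct length: 5.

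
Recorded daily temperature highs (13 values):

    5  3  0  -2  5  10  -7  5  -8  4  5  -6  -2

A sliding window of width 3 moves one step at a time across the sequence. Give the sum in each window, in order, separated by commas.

[5, 3, 0] → sum 8
[3, 0, -2] → sum 1
[0, -2, 5] → sum 3
[-2, 5, 10] → sum 13
[5, 10, -7] → sum 8
[10, -7, 5] → sum 8
[-7, 5, -8] → sum -10
[5, -8, 4] → sum 1
[-8, 4, 5] → sum 1
[4, 5, -6] → sum 3
[5, -6, -2] → sum -3

8, 1, 3, 13, 8, 8, -10, 1, 1, 3, -3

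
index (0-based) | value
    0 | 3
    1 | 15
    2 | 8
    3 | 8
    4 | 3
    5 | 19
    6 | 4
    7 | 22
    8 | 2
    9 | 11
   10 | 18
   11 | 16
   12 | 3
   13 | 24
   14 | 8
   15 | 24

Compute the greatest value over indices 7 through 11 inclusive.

Elements at indices 7..11: 22, 2, 11, 18, 16
max(22, 2, 11, 18, 16) = 22

22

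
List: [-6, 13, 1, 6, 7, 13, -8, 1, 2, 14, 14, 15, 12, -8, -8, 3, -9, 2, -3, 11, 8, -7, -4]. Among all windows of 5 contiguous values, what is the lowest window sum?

-20

(-6, 13, 1, 6, 7) → sum 21
(13, 1, 6, 7, 13) → sum 40
(1, 6, 7, 13, -8) → sum 19
(6, 7, 13, -8, 1) → sum 19
(7, 13, -8, 1, 2) → sum 15
(13, -8, 1, 2, 14) → sum 22
(-8, 1, 2, 14, 14) → sum 23
(1, 2, 14, 14, 15) → sum 46
(2, 14, 14, 15, 12) → sum 57
(14, 14, 15, 12, -8) → sum 47
(14, 15, 12, -8, -8) → sum 25
(15, 12, -8, -8, 3) → sum 14
(12, -8, -8, 3, -9) → sum -10
(-8, -8, 3, -9, 2) → sum -20
(-8, 3, -9, 2, -3) → sum -15
(3, -9, 2, -3, 11) → sum 4
(-9, 2, -3, 11, 8) → sum 9
(2, -3, 11, 8, -7) → sum 11
(-3, 11, 8, -7, -4) → sum 5
Lowest of these is -20.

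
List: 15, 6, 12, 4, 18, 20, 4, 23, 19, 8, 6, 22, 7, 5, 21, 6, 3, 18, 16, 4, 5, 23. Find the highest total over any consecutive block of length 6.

15 6 12 4 18 20 → sum 75
6 12 4 18 20 4 → sum 64
12 4 18 20 4 23 → sum 81
4 18 20 4 23 19 → sum 88
18 20 4 23 19 8 → sum 92
20 4 23 19 8 6 → sum 80
4 23 19 8 6 22 → sum 82
23 19 8 6 22 7 → sum 85
19 8 6 22 7 5 → sum 67
8 6 22 7 5 21 → sum 69
6 22 7 5 21 6 → sum 67
22 7 5 21 6 3 → sum 64
7 5 21 6 3 18 → sum 60
5 21 6 3 18 16 → sum 69
21 6 3 18 16 4 → sum 68
6 3 18 16 4 5 → sum 52
3 18 16 4 5 23 → sum 69
Highest of these is 92.

92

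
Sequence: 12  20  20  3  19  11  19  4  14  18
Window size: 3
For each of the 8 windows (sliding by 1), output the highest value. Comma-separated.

Sliding a size-3 window across the 10 values:
[12, 20, 20] → max 20
[20, 20, 3] → max 20
[20, 3, 19] → max 20
[3, 19, 11] → max 19
[19, 11, 19] → max 19
[11, 19, 4] → max 19
[19, 4, 14] → max 19
[4, 14, 18] → max 18

20, 20, 20, 19, 19, 19, 19, 18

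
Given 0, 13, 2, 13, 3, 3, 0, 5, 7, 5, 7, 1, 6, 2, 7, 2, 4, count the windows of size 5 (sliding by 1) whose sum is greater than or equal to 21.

(0, 13, 2, 13, 3) → sum 31  ≥ 21 ✓
(13, 2, 13, 3, 3) → sum 34  ≥ 21 ✓
(2, 13, 3, 3, 0) → sum 21  ≥ 21 ✓
(13, 3, 3, 0, 5) → sum 24  ≥ 21 ✓
(3, 3, 0, 5, 7) → sum 18
(3, 0, 5, 7, 5) → sum 20
(0, 5, 7, 5, 7) → sum 24  ≥ 21 ✓
(5, 7, 5, 7, 1) → sum 25  ≥ 21 ✓
(7, 5, 7, 1, 6) → sum 26  ≥ 21 ✓
(5, 7, 1, 6, 2) → sum 21  ≥ 21 ✓
(7, 1, 6, 2, 7) → sum 23  ≥ 21 ✓
(1, 6, 2, 7, 2) → sum 18
(6, 2, 7, 2, 4) → sum 21  ≥ 21 ✓
10 windows satisfy the condition.

10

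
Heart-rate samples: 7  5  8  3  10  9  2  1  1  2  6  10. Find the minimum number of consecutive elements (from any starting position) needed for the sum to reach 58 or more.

Extend right; whenever the sum reaches 58, record the length and shrink from the left:
add 7: running sum 7 < 58
add 5: running sum 12 < 58
add 8: running sum 20 < 58
add 3: running sum 23 < 58
add 10: running sum 33 < 58
add 9: running sum 42 < 58
add 2: running sum 44 < 58
add 1: running sum 45 < 58
add 1: running sum 46 < 58
add 2: running sum 48 < 58
add 6: running sum 54 < 58
end 11: [7, 5, 8, 3, 10, 9, 2, 1, 1, 2, 6, 10] sum 64, len 12
Shortest qualifying length: 12.

12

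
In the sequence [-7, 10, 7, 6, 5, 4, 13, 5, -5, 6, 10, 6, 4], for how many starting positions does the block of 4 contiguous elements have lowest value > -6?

9

-7 10 7 6 → min -7
10 7 6 5 → min 5  > -6 ✓
7 6 5 4 → min 4  > -6 ✓
6 5 4 13 → min 4  > -6 ✓
5 4 13 5 → min 4  > -6 ✓
4 13 5 -5 → min -5  > -6 ✓
13 5 -5 6 → min -5  > -6 ✓
5 -5 6 10 → min -5  > -6 ✓
-5 6 10 6 → min -5  > -6 ✓
6 10 6 4 → min 4  > -6 ✓
9 windows satisfy the condition.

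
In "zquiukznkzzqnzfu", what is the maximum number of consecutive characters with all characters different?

add z: [z] len 1
add q: [z, q] len 2
add u: [z, q, u] len 3
add i: [z, q, u, i] len 4
add u (repeat u, move left end past it): [i, u] len 2
add k: [i, u, k] len 3
add z: [i, u, k, z] len 4
add n: [i, u, k, z, n] len 5
add k (repeat k, move left end past it): [z, n, k] len 3
add z (repeat z, move left end past it): [n, k, z] len 3
add z (repeat z, move left end past it): [z] len 1
add q: [z, q] len 2
add n: [z, q, n] len 3
add z (repeat z, move left end past it): [q, n, z] len 3
add f: [q, n, z, f] len 4
add u: [q, n, z, f, u] len 5
Longest all-distinct length: 5.

5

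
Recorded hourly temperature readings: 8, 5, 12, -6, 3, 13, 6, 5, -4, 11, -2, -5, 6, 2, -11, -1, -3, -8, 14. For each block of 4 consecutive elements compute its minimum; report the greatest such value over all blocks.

3

Each size-4 window and its min:
8 5 12 -6 → min -6
5 12 -6 3 → min -6
12 -6 3 13 → min -6
-6 3 13 6 → min -6
3 13 6 5 → min 3
13 6 5 -4 → min -4
6 5 -4 11 → min -4
5 -4 11 -2 → min -4
-4 11 -2 -5 → min -5
11 -2 -5 6 → min -5
-2 -5 6 2 → min -5
-5 6 2 -11 → min -11
6 2 -11 -1 → min -11
2 -11 -1 -3 → min -11
-11 -1 -3 -8 → min -11
-1 -3 -8 14 → min -8
Greatest of these is 3.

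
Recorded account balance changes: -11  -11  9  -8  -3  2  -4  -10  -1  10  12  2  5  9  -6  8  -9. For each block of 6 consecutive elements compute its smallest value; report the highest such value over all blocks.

-1

[-11, -11, 9, -8, -3, 2] → min -11
[-11, 9, -8, -3, 2, -4] → min -11
[9, -8, -3, 2, -4, -10] → min -10
[-8, -3, 2, -4, -10, -1] → min -10
[-3, 2, -4, -10, -1, 10] → min -10
[2, -4, -10, -1, 10, 12] → min -10
[-4, -10, -1, 10, 12, 2] → min -10
[-10, -1, 10, 12, 2, 5] → min -10
[-1, 10, 12, 2, 5, 9] → min -1
[10, 12, 2, 5, 9, -6] → min -6
[12, 2, 5, 9, -6, 8] → min -6
[2, 5, 9, -6, 8, -9] → min -9
Highest of these is -1.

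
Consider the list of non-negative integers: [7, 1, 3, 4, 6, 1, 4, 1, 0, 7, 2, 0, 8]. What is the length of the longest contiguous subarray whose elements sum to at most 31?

→ 7: sum 7, len 1
→ 1: sum 8, len 2
→ 3: sum 11, len 3
→ 4: sum 15, len 4
→ 6: sum 21, len 5
→ 1: sum 22, len 6
→ 4: sum 26, len 7
→ 1: sum 27, len 8
→ 0: sum 27, len 9
→ 7 (dropped 7): sum 27, len 9
→ 2: sum 29, len 10
→ 0: sum 29, len 11
→ 8 (dropped 1, 3, 4): sum 29, len 9
Longest length seen: 11.

11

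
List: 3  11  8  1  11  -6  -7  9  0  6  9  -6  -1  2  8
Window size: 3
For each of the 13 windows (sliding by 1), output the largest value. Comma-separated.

(3, 11, 8) → max 11
(11, 8, 1) → max 11
(8, 1, 11) → max 11
(1, 11, -6) → max 11
(11, -6, -7) → max 11
(-6, -7, 9) → max 9
(-7, 9, 0) → max 9
(9, 0, 6) → max 9
(0, 6, 9) → max 9
(6, 9, -6) → max 9
(9, -6, -1) → max 9
(-6, -1, 2) → max 2
(-1, 2, 8) → max 8

11, 11, 11, 11, 11, 9, 9, 9, 9, 9, 9, 2, 8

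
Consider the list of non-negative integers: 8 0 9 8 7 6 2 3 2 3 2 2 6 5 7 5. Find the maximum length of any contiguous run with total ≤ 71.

Extend to the right; shrink from the left whenever the sum exceeds 71:
[8] sum 8 len 1
[8, 0] sum 8 len 2
[8, 0, 9] sum 17 len 3
[8, 0, 9, 8] sum 25 len 4
[8, 0, 9, 8, 7] sum 32 len 5
[8, 0, 9, 8, 7, 6] sum 38 len 6
[8, 0, 9, 8, 7, 6, 2] sum 40 len 7
[8, 0, 9, 8, 7, 6, 2, 3] sum 43 len 8
[8, 0, 9, 8, 7, 6, 2, 3, 2] sum 45 len 9
[8, 0, 9, 8, 7, 6, 2, 3, 2, 3] sum 48 len 10
[8, 0, 9, 8, 7, 6, 2, 3, 2, 3, 2] sum 50 len 11
[8, 0, 9, 8, 7, 6, 2, 3, 2, 3, 2, 2] sum 52 len 12
[8, 0, 9, 8, 7, 6, 2, 3, 2, 3, 2, 2, 6] sum 58 len 13
[8, 0, 9, 8, 7, 6, 2, 3, 2, 3, 2, 2, 6, 5] sum 63 len 14
[8, 0, 9, 8, 7, 6, 2, 3, 2, 3, 2, 2, 6, 5, 7] sum 70 len 15
[0, 9, 8, 7, 6, 2, 3, 2, 3, 2, 2, 6, 5, 7, 5] sum 67 len 15
Longest length seen: 15.

15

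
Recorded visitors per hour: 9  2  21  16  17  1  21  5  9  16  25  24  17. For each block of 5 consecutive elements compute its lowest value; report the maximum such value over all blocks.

[9, 2, 21, 16, 17] → min 2
[2, 21, 16, 17, 1] → min 1
[21, 16, 17, 1, 21] → min 1
[16, 17, 1, 21, 5] → min 1
[17, 1, 21, 5, 9] → min 1
[1, 21, 5, 9, 16] → min 1
[21, 5, 9, 16, 25] → min 5
[5, 9, 16, 25, 24] → min 5
[9, 16, 25, 24, 17] → min 9
Maximum of these is 9.

9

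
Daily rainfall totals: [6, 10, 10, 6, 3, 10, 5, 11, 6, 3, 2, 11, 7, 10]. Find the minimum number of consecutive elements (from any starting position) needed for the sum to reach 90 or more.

add 6: running sum 6 < 90
add 10: running sum 16 < 90
add 10: running sum 26 < 90
add 6: running sum 32 < 90
add 3: running sum 35 < 90
add 10: running sum 45 < 90
add 5: running sum 50 < 90
add 11: running sum 61 < 90
add 6: running sum 67 < 90
add 3: running sum 70 < 90
add 2: running sum 72 < 90
add 11: running sum 83 < 90
add 7: shortest ending here [6, 10, 10, 6, 3, 10, 5, 11, 6, 3, 2, 11, 7] sum 90, len 13
add 10: shortest ending here [10, 10, 6, 3, 10, 5, 11, 6, 3, 2, 11, 7, 10] sum 94, len 13
Shortest qualifying length: 13.

13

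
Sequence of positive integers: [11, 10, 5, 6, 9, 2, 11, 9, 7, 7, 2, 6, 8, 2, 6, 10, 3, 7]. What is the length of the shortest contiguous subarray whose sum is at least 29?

4

Extend right; whenever the sum reaches 29, record the length and shrink from the left:
add 11: running sum 11 < 29
add 10: running sum 21 < 29
add 5: running sum 26 < 29
end 3: [11, 10, 5, 6] sum 32, len 4
end 4: [10, 5, 6, 9] sum 30, len 4
end 5: [10, 5, 6, 9, 2] sum 32, len 5
end 6: [5, 6, 9, 2, 11] sum 33, len 5
end 7: [9, 2, 11, 9] sum 31, len 4
end 8: [2, 11, 9, 7] sum 29, len 4
end 9: [11, 9, 7, 7] sum 34, len 4
end 10: [11, 9, 7, 7, 2] sum 36, len 5
end 11: [9, 7, 7, 2, 6] sum 31, len 5
end 12: [7, 7, 2, 6, 8] sum 30, len 5
end 13: [7, 7, 2, 6, 8, 2] sum 32, len 6
end 14: [7, 2, 6, 8, 2, 6] sum 31, len 6
end 15: [6, 8, 2, 6, 10] sum 32, len 5
end 16: [8, 2, 6, 10, 3] sum 29, len 5
end 17: [8, 2, 6, 10, 3, 7] sum 36, len 6
Shortest qualifying length: 4.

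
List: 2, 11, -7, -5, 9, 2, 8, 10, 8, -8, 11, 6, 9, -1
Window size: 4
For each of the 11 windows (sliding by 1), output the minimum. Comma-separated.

-7, -7, -7, -5, 2, 2, -8, -8, -8, -8, -1

[2, 11, -7, -5] → min -7
[11, -7, -5, 9] → min -7
[-7, -5, 9, 2] → min -7
[-5, 9, 2, 8] → min -5
[9, 2, 8, 10] → min 2
[2, 8, 10, 8] → min 2
[8, 10, 8, -8] → min -8
[10, 8, -8, 11] → min -8
[8, -8, 11, 6] → min -8
[-8, 11, 6, 9] → min -8
[11, 6, 9, -1] → min -1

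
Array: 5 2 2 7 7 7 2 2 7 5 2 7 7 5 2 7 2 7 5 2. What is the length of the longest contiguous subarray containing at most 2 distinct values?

8

add 5: window [5] (1 distinct), len 1
add 2: window [5, 2] (2 distinct), len 2
add 2: window [5, 2, 2] (2 distinct), len 3
add 7: window [2, 2, 7] (2 distinct), len 3
add 7: window [2, 2, 7, 7] (2 distinct), len 4
add 7: window [2, 2, 7, 7, 7] (2 distinct), len 5
add 2: window [2, 2, 7, 7, 7, 2] (2 distinct), len 6
add 2: window [2, 2, 7, 7, 7, 2, 2] (2 distinct), len 7
add 7: window [2, 2, 7, 7, 7, 2, 2, 7] (2 distinct), len 8
add 5: window [7, 5] (2 distinct), len 2
add 2: window [5, 2] (2 distinct), len 2
add 7: window [2, 7] (2 distinct), len 2
add 7: window [2, 7, 7] (2 distinct), len 3
add 5: window [7, 7, 5] (2 distinct), len 3
add 2: window [5, 2] (2 distinct), len 2
add 7: window [2, 7] (2 distinct), len 2
add 2: window [2, 7, 2] (2 distinct), len 3
add 7: window [2, 7, 2, 7] (2 distinct), len 4
add 5: window [7, 5] (2 distinct), len 2
add 2: window [5, 2] (2 distinct), len 2
Longest length with ≤2 distinct: 8.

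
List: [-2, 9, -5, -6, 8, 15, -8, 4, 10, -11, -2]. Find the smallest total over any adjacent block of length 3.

[-2, 9, -5] → sum 2
[9, -5, -6] → sum -2
[-5, -6, 8] → sum -3
[-6, 8, 15] → sum 17
[8, 15, -8] → sum 15
[15, -8, 4] → sum 11
[-8, 4, 10] → sum 6
[4, 10, -11] → sum 3
[10, -11, -2] → sum -3
Smallest of these is -3.

-3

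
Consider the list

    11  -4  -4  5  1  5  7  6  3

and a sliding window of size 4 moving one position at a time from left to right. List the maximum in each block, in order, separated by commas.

11, 5, 5, 7, 7, 7

Sliding a size-4 window across the 9 values:
[11, -4, -4, 5] → max 11
[-4, -4, 5, 1] → max 5
[-4, 5, 1, 5] → max 5
[5, 1, 5, 7] → max 7
[1, 5, 7, 6] → max 7
[5, 7, 6, 3] → max 7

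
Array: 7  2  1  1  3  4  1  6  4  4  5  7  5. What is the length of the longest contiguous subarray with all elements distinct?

4

add 7: [7] len 1
add 2: [7, 2] len 2
add 1: [7, 2, 1] len 3
add 1 (repeat 1, move left end past it): [1] len 1
add 3: [1, 3] len 2
add 4: [1, 3, 4] len 3
add 1 (repeat 1, move left end past it): [3, 4, 1] len 3
add 6: [3, 4, 1, 6] len 4
add 4 (repeat 4, move left end past it): [1, 6, 4] len 3
add 4 (repeat 4, move left end past it): [4] len 1
add 5: [4, 5] len 2
add 7: [4, 5, 7] len 3
add 5 (repeat 5, move left end past it): [7, 5] len 2
Longest all-distinct length: 4.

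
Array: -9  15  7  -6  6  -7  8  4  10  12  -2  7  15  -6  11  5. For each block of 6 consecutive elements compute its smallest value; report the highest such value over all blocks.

Window mins for each of the 11 positions:
(-9, 15, 7, -6, 6, -7) → min -9
(15, 7, -6, 6, -7, 8) → min -7
(7, -6, 6, -7, 8, 4) → min -7
(-6, 6, -7, 8, 4, 10) → min -7
(6, -7, 8, 4, 10, 12) → min -7
(-7, 8, 4, 10, 12, -2) → min -7
(8, 4, 10, 12, -2, 7) → min -2
(4, 10, 12, -2, 7, 15) → min -2
(10, 12, -2, 7, 15, -6) → min -6
(12, -2, 7, 15, -6, 11) → min -6
(-2, 7, 15, -6, 11, 5) → min -6
Highest of these is -2.

-2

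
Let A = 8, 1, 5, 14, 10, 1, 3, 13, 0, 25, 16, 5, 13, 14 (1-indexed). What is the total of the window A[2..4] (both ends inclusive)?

20

Elements at indices 2..4: 1, 5, 14
sum(1, 5, 14) = 20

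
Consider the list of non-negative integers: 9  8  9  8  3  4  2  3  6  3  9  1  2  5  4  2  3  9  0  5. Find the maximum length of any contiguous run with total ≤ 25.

7

→ 9: sum 9, len 1
→ 8: sum 17, len 2
→ 9 (dropped 9): sum 17, len 2
→ 8: sum 25, len 3
→ 3 (dropped 8): sum 20, len 3
→ 4: sum 24, len 4
→ 2 (dropped 9): sum 17, len 4
→ 3: sum 20, len 5
→ 6 (dropped 8): sum 18, len 5
→ 3: sum 21, len 6
→ 9 (dropped 3, 4): sum 23, len 5
→ 1: sum 24, len 6
→ 2 (dropped 2): sum 24, len 6
→ 5 (dropped 3, 6): sum 20, len 5
→ 4: sum 24, len 6
→ 2 (dropped 3): sum 23, len 6
→ 3 (dropped 9): sum 17, len 6
→ 9 (dropped 1): sum 25, len 6
→ 0: sum 25, len 7
→ 5 (dropped 2, 5): sum 23, len 6
Longest length seen: 7.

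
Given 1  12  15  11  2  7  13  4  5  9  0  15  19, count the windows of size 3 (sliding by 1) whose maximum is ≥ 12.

8

[1, 12, 15] → max 15  ≥ 12 ✓
[12, 15, 11] → max 15  ≥ 12 ✓
[15, 11, 2] → max 15  ≥ 12 ✓
[11, 2, 7] → max 11
[2, 7, 13] → max 13  ≥ 12 ✓
[7, 13, 4] → max 13  ≥ 12 ✓
[13, 4, 5] → max 13  ≥ 12 ✓
[4, 5, 9] → max 9
[5, 9, 0] → max 9
[9, 0, 15] → max 15  ≥ 12 ✓
[0, 15, 19] → max 19  ≥ 12 ✓
8 windows satisfy the condition.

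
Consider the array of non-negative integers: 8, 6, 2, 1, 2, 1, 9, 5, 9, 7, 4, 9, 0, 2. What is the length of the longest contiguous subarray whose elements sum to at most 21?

6

Extend to the right; shrink from the left whenever the sum exceeds 21:
→ 8: sum 8, len 1
→ 6: sum 14, len 2
→ 2: sum 16, len 3
→ 1: sum 17, len 4
→ 2: sum 19, len 5
→ 1: sum 20, len 6
→ 9 (dropped 8): sum 21, len 6
→ 5 (dropped 6): sum 20, len 6
→ 9 (dropped 2, 1, 2, 1, 9): sum 14, len 2
→ 7: sum 21, len 3
→ 4 (dropped 5): sum 20, len 3
→ 9 (dropped 9): sum 20, len 3
→ 0: sum 20, len 4
→ 2 (dropped 7): sum 15, len 4
Longest length seen: 6.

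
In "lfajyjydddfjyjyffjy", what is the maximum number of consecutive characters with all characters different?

add l: [l] len 1
add f: [l, f] len 2
add a: [l, f, a] len 3
add j: [l, f, a, j] len 4
add y: [l, f, a, j, y] len 5
add j (repeat j, move left end past it): [y, j] len 2
add y (repeat y, move left end past it): [j, y] len 2
add d: [j, y, d] len 3
add d (repeat d, move left end past it): [d] len 1
add d (repeat d, move left end past it): [d] len 1
add f: [d, f] len 2
add j: [d, f, j] len 3
add y: [d, f, j, y] len 4
add j (repeat j, move left end past it): [y, j] len 2
add y (repeat y, move left end past it): [j, y] len 2
add f: [j, y, f] len 3
add f (repeat f, move left end past it): [f] len 1
add j: [f, j] len 2
add y: [f, j, y] len 3
Longest all-distinct length: 5.

5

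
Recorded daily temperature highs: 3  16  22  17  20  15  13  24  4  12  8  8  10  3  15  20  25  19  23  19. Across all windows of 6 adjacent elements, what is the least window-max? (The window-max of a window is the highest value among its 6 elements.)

12

[3, 16, 22, 17, 20, 15] → max 22
[16, 22, 17, 20, 15, 13] → max 22
[22, 17, 20, 15, 13, 24] → max 24
[17, 20, 15, 13, 24, 4] → max 24
[20, 15, 13, 24, 4, 12] → max 24
[15, 13, 24, 4, 12, 8] → max 24
[13, 24, 4, 12, 8, 8] → max 24
[24, 4, 12, 8, 8, 10] → max 24
[4, 12, 8, 8, 10, 3] → max 12
[12, 8, 8, 10, 3, 15] → max 15
[8, 8, 10, 3, 15, 20] → max 20
[8, 10, 3, 15, 20, 25] → max 25
[10, 3, 15, 20, 25, 19] → max 25
[3, 15, 20, 25, 19, 23] → max 25
[15, 20, 25, 19, 23, 19] → max 25
Least of these is 12.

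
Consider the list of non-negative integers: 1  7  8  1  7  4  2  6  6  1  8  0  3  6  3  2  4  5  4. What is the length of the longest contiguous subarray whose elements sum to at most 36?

add 1: [1] sum 1, len 1
add 7: [1, 7] sum 8, len 2
add 8: [1, 7, 8] sum 16, len 3
add 1: [1, 7, 8, 1] sum 17, len 4
add 7: [1, 7, 8, 1, 7] sum 24, len 5
add 4: [1, 7, 8, 1, 7, 4] sum 28, len 6
add 2: [1, 7, 8, 1, 7, 4, 2] sum 30, len 7
add 6: [1, 7, 8, 1, 7, 4, 2, 6] sum 36, len 8
add 6: [8, 1, 7, 4, 2, 6, 6] sum 34, len 7
add 1: [8, 1, 7, 4, 2, 6, 6, 1] sum 35, len 8
add 8: [1, 7, 4, 2, 6, 6, 1, 8] sum 35, len 8
add 0: [1, 7, 4, 2, 6, 6, 1, 8, 0] sum 35, len 9
add 3: [4, 2, 6, 6, 1, 8, 0, 3] sum 30, len 8
add 6: [4, 2, 6, 6, 1, 8, 0, 3, 6] sum 36, len 9
add 3: [2, 6, 6, 1, 8, 0, 3, 6, 3] sum 35, len 9
add 2: [6, 6, 1, 8, 0, 3, 6, 3, 2] sum 35, len 9
add 4: [6, 1, 8, 0, 3, 6, 3, 2, 4] sum 33, len 9
add 5: [1, 8, 0, 3, 6, 3, 2, 4, 5] sum 32, len 9
add 4: [1, 8, 0, 3, 6, 3, 2, 4, 5, 4] sum 36, len 10
Longest length seen: 10.

10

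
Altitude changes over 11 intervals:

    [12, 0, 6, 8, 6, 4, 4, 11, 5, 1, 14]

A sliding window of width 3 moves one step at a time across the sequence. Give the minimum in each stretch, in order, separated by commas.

12 0 6 → min 0
0 6 8 → min 0
6 8 6 → min 6
8 6 4 → min 4
6 4 4 → min 4
4 4 11 → min 4
4 11 5 → min 4
11 5 1 → min 1
5 1 14 → min 1

0, 0, 6, 4, 4, 4, 4, 1, 1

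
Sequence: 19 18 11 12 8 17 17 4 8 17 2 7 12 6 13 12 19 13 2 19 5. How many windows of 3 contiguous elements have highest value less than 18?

[19, 18, 11] → max 19
[18, 11, 12] → max 18
[11, 12, 8] → max 12  < 18 ✓
[12, 8, 17] → max 17  < 18 ✓
[8, 17, 17] → max 17  < 18 ✓
[17, 17, 4] → max 17  < 18 ✓
[17, 4, 8] → max 17  < 18 ✓
[4, 8, 17] → max 17  < 18 ✓
[8, 17, 2] → max 17  < 18 ✓
[17, 2, 7] → max 17  < 18 ✓
[2, 7, 12] → max 12  < 18 ✓
[7, 12, 6] → max 12  < 18 ✓
[12, 6, 13] → max 13  < 18 ✓
[6, 13, 12] → max 13  < 18 ✓
[13, 12, 19] → max 19
[12, 19, 13] → max 19
[19, 13, 2] → max 19
[13, 2, 19] → max 19
[2, 19, 5] → max 19
12 windows satisfy the condition.

12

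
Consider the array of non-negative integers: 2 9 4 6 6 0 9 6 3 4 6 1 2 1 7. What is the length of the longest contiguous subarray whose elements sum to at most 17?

Extend to the right; shrink from the left whenever the sum exceeds 17:
[2] sum 2 len 1
[2, 9] sum 11 len 2
[2, 9, 4] sum 15 len 3
[4, 6] sum 10 len 2
[4, 6, 6] sum 16 len 3
[4, 6, 6, 0] sum 16 len 4
[6, 0, 9] sum 15 len 3
[0, 9, 6] sum 15 len 3
[6, 3] sum 9 len 2
[6, 3, 4] sum 13 len 3
[3, 4, 6] sum 13 len 3
[3, 4, 6, 1] sum 14 len 4
[3, 4, 6, 1, 2] sum 16 len 5
[3, 4, 6, 1, 2, 1] sum 17 len 6
[6, 1, 2, 1, 7] sum 17 len 5
Longest length seen: 6.

6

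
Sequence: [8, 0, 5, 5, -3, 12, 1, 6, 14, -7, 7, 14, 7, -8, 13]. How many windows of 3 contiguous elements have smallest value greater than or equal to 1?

3

[8, 0, 5] → min 0
[0, 5, 5] → min 0
[5, 5, -3] → min -3
[5, -3, 12] → min -3
[-3, 12, 1] → min -3
[12, 1, 6] → min 1  ≥ 1 ✓
[1, 6, 14] → min 1  ≥ 1 ✓
[6, 14, -7] → min -7
[14, -7, 7] → min -7
[-7, 7, 14] → min -7
[7, 14, 7] → min 7  ≥ 1 ✓
[14, 7, -8] → min -8
[7, -8, 13] → min -8
3 windows satisfy the condition.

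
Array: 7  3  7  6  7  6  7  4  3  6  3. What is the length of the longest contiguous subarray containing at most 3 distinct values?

add 7: window [7] (1 distinct), len 1
add 3: window [7, 3] (2 distinct), len 2
add 7: window [7, 3, 7] (2 distinct), len 3
add 6: window [7, 3, 7, 6] (3 distinct), len 4
add 7: window [7, 3, 7, 6, 7] (3 distinct), len 5
add 6: window [7, 3, 7, 6, 7, 6] (3 distinct), len 6
add 7: window [7, 3, 7, 6, 7, 6, 7] (3 distinct), len 7
add 4: window [7, 6, 7, 6, 7, 4] (3 distinct), len 6
add 3: window [7, 4, 3] (3 distinct), len 3
add 6: window [4, 3, 6] (3 distinct), len 3
add 3: window [4, 3, 6, 3] (3 distinct), len 4
Longest length with ≤3 distinct: 7.

7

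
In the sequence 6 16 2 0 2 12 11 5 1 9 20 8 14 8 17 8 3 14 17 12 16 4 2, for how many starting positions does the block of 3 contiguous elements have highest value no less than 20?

3

(6, 16, 2) → max 16
(16, 2, 0) → max 16
(2, 0, 2) → max 2
(0, 2, 12) → max 12
(2, 12, 11) → max 12
(12, 11, 5) → max 12
(11, 5, 1) → max 11
(5, 1, 9) → max 9
(1, 9, 20) → max 20  ≥ 20 ✓
(9, 20, 8) → max 20  ≥ 20 ✓
(20, 8, 14) → max 20  ≥ 20 ✓
(8, 14, 8) → max 14
(14, 8, 17) → max 17
(8, 17, 8) → max 17
(17, 8, 3) → max 17
(8, 3, 14) → max 14
(3, 14, 17) → max 17
(14, 17, 12) → max 17
(17, 12, 16) → max 17
(12, 16, 4) → max 16
(16, 4, 2) → max 16
3 windows satisfy the condition.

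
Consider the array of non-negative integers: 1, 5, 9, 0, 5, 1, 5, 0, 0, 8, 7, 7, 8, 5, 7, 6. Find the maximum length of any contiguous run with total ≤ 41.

→ 1: sum 1, len 1
→ 5: sum 6, len 2
→ 9: sum 15, len 3
→ 0: sum 15, len 4
→ 5: sum 20, len 5
→ 1: sum 21, len 6
→ 5: sum 26, len 7
→ 0: sum 26, len 8
→ 0: sum 26, len 9
→ 8: sum 34, len 10
→ 7: sum 41, len 11
→ 7 (dropped 1, 5, 9): sum 33, len 9
→ 8: sum 41, len 10
→ 5 (dropped 0, 5): sum 41, len 9
→ 7 (dropped 1, 5, 0, 0, 8): sum 34, len 5
→ 6: sum 40, len 6
Longest length seen: 11.

11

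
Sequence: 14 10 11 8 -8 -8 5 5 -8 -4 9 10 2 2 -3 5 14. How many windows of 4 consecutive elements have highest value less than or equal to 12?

12

(14, 10, 11, 8) → max 14
(10, 11, 8, -8) → max 11  ≤ 12 ✓
(11, 8, -8, -8) → max 11  ≤ 12 ✓
(8, -8, -8, 5) → max 8  ≤ 12 ✓
(-8, -8, 5, 5) → max 5  ≤ 12 ✓
(-8, 5, 5, -8) → max 5  ≤ 12 ✓
(5, 5, -8, -4) → max 5  ≤ 12 ✓
(5, -8, -4, 9) → max 9  ≤ 12 ✓
(-8, -4, 9, 10) → max 10  ≤ 12 ✓
(-4, 9, 10, 2) → max 10  ≤ 12 ✓
(9, 10, 2, 2) → max 10  ≤ 12 ✓
(10, 2, 2, -3) → max 10  ≤ 12 ✓
(2, 2, -3, 5) → max 5  ≤ 12 ✓
(2, -3, 5, 14) → max 14
12 windows satisfy the condition.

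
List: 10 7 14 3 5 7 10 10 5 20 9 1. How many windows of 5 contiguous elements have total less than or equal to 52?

10 7 14 3 5 → sum 39  ≤ 52 ✓
7 14 3 5 7 → sum 36  ≤ 52 ✓
14 3 5 7 10 → sum 39  ≤ 52 ✓
3 5 7 10 10 → sum 35  ≤ 52 ✓
5 7 10 10 5 → sum 37  ≤ 52 ✓
7 10 10 5 20 → sum 52  ≤ 52 ✓
10 10 5 20 9 → sum 54
10 5 20 9 1 → sum 45  ≤ 52 ✓
7 windows satisfy the condition.

7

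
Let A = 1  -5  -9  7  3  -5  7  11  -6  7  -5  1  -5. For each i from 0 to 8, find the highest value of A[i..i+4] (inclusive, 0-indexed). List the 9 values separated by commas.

7, 7, 7, 11, 11, 11, 11, 11, 7

(1, -5, -9, 7, 3) → max 7
(-5, -9, 7, 3, -5) → max 7
(-9, 7, 3, -5, 7) → max 7
(7, 3, -5, 7, 11) → max 11
(3, -5, 7, 11, -6) → max 11
(-5, 7, 11, -6, 7) → max 11
(7, 11, -6, 7, -5) → max 11
(11, -6, 7, -5, 1) → max 11
(-6, 7, -5, 1, -5) → max 7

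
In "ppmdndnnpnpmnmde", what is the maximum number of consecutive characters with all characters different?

4

add p: [p] len 1
add p (repeat p, move left end past it): [p] len 1
add m: [p, m] len 2
add d: [p, m, d] len 3
add n: [p, m, d, n] len 4
add d (repeat d, move left end past it): [n, d] len 2
add n (repeat n, move left end past it): [d, n] len 2
add n (repeat n, move left end past it): [n] len 1
add p: [n, p] len 2
add n (repeat n, move left end past it): [p, n] len 2
add p (repeat p, move left end past it): [n, p] len 2
add m: [n, p, m] len 3
add n (repeat n, move left end past it): [p, m, n] len 3
add m (repeat m, move left end past it): [n, m] len 2
add d: [n, m, d] len 3
add e: [n, m, d, e] len 4
Longest all-distinct length: 4.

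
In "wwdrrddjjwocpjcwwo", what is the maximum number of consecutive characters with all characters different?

5

add w: [w] len 1
add w (repeat w, move left end past it): [w] len 1
add d: [w, d] len 2
add r: [w, d, r] len 3
add r (repeat r, move left end past it): [r] len 1
add d: [r, d] len 2
add d (repeat d, move left end past it): [d] len 1
add j: [d, j] len 2
add j (repeat j, move left end past it): [j] len 1
add w: [j, w] len 2
add o: [j, w, o] len 3
add c: [j, w, o, c] len 4
add p: [j, w, o, c, p] len 5
add j (repeat j, move left end past it): [w, o, c, p, j] len 5
add c (repeat c, move left end past it): [p, j, c] len 3
add w: [p, j, c, w] len 4
add w (repeat w, move left end past it): [w] len 1
add o: [w, o] len 2
Longest all-distinct length: 5.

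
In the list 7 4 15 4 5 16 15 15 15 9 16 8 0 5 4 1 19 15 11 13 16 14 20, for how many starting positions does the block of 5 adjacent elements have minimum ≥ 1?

14

(7, 4, 15, 4, 5) → min 4  ≥ 1 ✓
(4, 15, 4, 5, 16) → min 4  ≥ 1 ✓
(15, 4, 5, 16, 15) → min 4  ≥ 1 ✓
(4, 5, 16, 15, 15) → min 4  ≥ 1 ✓
(5, 16, 15, 15, 15) → min 5  ≥ 1 ✓
(16, 15, 15, 15, 9) → min 9  ≥ 1 ✓
(15, 15, 15, 9, 16) → min 9  ≥ 1 ✓
(15, 15, 9, 16, 8) → min 8  ≥ 1 ✓
(15, 9, 16, 8, 0) → min 0
(9, 16, 8, 0, 5) → min 0
(16, 8, 0, 5, 4) → min 0
(8, 0, 5, 4, 1) → min 0
(0, 5, 4, 1, 19) → min 0
(5, 4, 1, 19, 15) → min 1  ≥ 1 ✓
(4, 1, 19, 15, 11) → min 1  ≥ 1 ✓
(1, 19, 15, 11, 13) → min 1  ≥ 1 ✓
(19, 15, 11, 13, 16) → min 11  ≥ 1 ✓
(15, 11, 13, 16, 14) → min 11  ≥ 1 ✓
(11, 13, 16, 14, 20) → min 11  ≥ 1 ✓
14 windows satisfy the condition.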